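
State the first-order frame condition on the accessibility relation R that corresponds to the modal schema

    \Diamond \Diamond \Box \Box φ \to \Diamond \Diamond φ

This is a Sahlqvist (Geach-type) schema ◇^2□^2φ → □^0◇^2φ.
First-order correspondent: \forall x \forall y (x R^2 y \to \exists w (y R^2 w \wedge x R^2 w)).

\forall x \forall y (x R^2 y \to \exists w (y R^2 w \wedge x R^2 w))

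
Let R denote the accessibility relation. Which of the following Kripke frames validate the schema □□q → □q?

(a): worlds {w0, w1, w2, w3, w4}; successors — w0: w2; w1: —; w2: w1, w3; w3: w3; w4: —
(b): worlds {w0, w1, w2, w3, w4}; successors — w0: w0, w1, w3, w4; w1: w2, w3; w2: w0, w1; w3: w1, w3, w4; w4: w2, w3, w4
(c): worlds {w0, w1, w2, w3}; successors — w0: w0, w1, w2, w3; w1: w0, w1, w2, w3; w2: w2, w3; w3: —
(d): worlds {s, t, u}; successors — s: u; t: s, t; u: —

(c)

Frame correspondent (Sahlqvist): ∀x ∀y (Rxy → ∃z (Rxz ∧ Rzy)) — i.e. density.
(a): fails — Rw0w2 but no z with Rw0z and Rzw2.
(b): fails — Rw1w2 but no z with Rw1z and Rzw2.
(c): satisfies the condition.
(d): fails — Rsu but no z with Rsz and Rzu.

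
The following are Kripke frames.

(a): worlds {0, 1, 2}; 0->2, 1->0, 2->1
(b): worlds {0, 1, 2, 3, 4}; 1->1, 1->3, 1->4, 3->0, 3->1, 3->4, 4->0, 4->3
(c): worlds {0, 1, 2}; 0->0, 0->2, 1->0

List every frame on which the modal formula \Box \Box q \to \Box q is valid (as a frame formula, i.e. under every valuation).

Frame correspondent (Sahlqvist): \forall x \forall y (Rxy \to \exists z (Rxz \wedge Rzy)) — i.e. density.
(a): fails — R10 but no z with R1z and Rz0.
(b): fails — R43 but no z with R4z and Rz3.
(c): ✓.

(c)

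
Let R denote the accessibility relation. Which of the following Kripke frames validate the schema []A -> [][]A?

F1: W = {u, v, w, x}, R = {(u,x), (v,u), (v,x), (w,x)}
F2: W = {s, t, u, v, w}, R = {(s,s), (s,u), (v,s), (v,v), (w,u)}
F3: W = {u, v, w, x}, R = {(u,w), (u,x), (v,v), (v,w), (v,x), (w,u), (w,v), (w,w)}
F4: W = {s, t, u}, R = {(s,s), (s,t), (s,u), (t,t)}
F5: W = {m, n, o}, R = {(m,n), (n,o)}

Frame correspondent (Sahlqvist): forall x forall y forall z (Rxy & Ryz -> Rxz) — i.e. transitivity.
F1: ✓.
F2: fails — Rvs and Rsu but not Rvu.
F3: fails — Ruw and Rwu but not Ruu.
F4: ✓.
F5: fails — Rmn and Rno but not Rmo.

F1, F4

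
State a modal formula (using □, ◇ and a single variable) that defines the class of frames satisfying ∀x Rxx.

This is reflexivity; the standard corresponding axiom is T: □p → p.
Suppose □p→p is valid. At any x set V(p)={w : Rxw}. Then □p holds at x, so p holds at x, i.e. Rxx.

□p → p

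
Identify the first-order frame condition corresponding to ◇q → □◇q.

the Euclidean property

Suppose ◇q→□◇q is valid. Take Rxy, Rxz and set V(q)={y}. Then ◇q at x, so □◇q at x, so ◇q at z, so some w with Rzw has q; w=y, i.e. Rzy. By symmetry of the argument, Ryz.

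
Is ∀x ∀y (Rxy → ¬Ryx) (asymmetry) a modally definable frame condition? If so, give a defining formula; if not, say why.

If a class were modally definable it would be closed under surjective bounded morphisms (Goldblatt–Thomason).
The 3-cycle (worlds s,t,u with s→t→u→s) is asymmetric. Mapping every world to a single reflexive point • is a surjective bounded morphism, and the reflexive point is not asymmetric (R•• but asymmetry requires ¬R••).
Hence asymmetry is not modally definable.

Not modally definable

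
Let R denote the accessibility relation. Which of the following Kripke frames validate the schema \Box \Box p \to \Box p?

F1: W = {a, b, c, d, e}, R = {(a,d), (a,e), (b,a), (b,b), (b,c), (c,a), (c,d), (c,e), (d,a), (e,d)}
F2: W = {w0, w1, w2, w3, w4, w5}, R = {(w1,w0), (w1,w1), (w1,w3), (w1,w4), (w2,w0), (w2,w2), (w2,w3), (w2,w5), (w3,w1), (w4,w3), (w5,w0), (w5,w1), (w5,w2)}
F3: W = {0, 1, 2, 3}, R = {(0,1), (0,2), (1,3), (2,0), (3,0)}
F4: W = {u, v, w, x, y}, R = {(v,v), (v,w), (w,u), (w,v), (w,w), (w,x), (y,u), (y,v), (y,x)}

none

The schema corresponds to density: \forall x \forall y (Rxy \to \exists z (Rxz \wedge Rzy)).
F1: fails — Rae but no z with Raz and Rze.
F2: fails — Rw4w3 but no z with Rw4z and Rzw3.
F3: fails — R02 but no z with R0z and Rz2.
F4: fails — Ryx but no z with Ryz and Rzx.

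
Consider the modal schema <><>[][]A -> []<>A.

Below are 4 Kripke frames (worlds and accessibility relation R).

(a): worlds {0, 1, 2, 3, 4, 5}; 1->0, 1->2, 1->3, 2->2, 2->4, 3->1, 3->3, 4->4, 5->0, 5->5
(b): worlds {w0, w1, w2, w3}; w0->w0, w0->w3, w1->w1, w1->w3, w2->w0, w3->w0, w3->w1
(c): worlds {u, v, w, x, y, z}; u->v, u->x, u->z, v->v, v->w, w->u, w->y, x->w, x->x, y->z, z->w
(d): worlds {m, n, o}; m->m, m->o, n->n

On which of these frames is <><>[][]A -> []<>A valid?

(b)

The schema corresponds to a generalized confluence (Geach) condition: forall x forall y forall z ((x R^2 y & xRz) -> exists w (y R^2 w & zRw)).
(a): fails — 1R²1, 1R0 but no w with 1R²w and 0Rw.
(b): holds.
(c): fails — uR²w, uRz but no t with wR²t and zRt.
(d): fails — mR²m, mRo but no w with mR²w and oRw.
Valid on: (b).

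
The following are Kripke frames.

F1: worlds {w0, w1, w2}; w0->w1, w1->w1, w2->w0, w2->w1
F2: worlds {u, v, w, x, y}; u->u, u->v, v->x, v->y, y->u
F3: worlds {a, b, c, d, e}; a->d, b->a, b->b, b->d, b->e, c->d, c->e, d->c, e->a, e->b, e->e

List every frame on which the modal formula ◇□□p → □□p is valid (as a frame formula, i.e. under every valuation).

F1

The schema corresponds to a generalized confluence (Geach) condition: ∀x ∀y ∀z ((xRy ∧ xR²z) → ∃w (yR²w ∧ z = w)).
F1: ✓.
F2: fails — uRv, uR²v but no t with vR²t and v=t.
F3: fails — aRd, aR²c but no w with dR²w and c=w.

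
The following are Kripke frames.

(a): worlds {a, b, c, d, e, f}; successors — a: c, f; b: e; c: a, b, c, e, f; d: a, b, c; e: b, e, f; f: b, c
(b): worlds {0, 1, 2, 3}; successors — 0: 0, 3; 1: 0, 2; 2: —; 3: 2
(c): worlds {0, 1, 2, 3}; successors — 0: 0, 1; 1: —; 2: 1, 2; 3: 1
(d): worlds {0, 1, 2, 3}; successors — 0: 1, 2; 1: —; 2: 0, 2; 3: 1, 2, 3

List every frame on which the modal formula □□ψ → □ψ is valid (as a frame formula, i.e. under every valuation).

(a)

Frame correspondent (Sahlqvist): ∀x ∀y (Rxy → ∃z (Rxz ∧ Rzy)) — i.e. density.
(a): ✓.
(b): fails — R32 but no z with R3z and Rz2.
(c): fails — R31 but no z with R3z and Rz1.
(d): fails — R01 but no z with R0z and Rz1.
Valid on: (a).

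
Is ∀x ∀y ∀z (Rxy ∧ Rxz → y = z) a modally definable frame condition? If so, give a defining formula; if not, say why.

Yes — defined by ◇q → □q

The condition is partial functionality. A defining modal formula is ◇q → □q.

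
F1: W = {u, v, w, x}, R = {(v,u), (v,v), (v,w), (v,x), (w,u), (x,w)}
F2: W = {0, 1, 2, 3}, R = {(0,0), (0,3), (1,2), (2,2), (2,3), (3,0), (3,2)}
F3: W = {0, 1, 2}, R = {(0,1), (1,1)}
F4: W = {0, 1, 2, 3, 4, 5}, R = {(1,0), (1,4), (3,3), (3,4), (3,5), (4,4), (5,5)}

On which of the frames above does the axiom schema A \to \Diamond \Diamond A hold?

none

Frame correspondent (Sahlqvist): \forall x \exists w (x = w \wedge x R^2 w) — i.e. a generalized confluence (Geach) condition.
F1: fails — at u but no t with u=t and uR²t.
F2: fails — at 1 but no w with 1=w and 1R²w.
F3: fails — at 0 but no w with 0=w and 0R²w.
F4: fails — at 0 but no w with 0=w and 0R²w.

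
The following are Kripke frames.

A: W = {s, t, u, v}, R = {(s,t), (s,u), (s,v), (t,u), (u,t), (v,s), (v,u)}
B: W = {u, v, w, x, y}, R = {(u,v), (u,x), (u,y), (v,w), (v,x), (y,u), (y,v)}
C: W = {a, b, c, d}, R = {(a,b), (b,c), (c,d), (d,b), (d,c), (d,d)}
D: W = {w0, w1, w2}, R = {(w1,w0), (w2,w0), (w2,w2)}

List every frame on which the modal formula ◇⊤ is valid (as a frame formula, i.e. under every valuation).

Frame correspondent (Sahlqvist): ∀x ∃y Rxy — i.e. seriality.
A: satisfies the condition.
B: fails — world w has no successor.
C: satisfies the condition.
D: fails — world w0 has no successor.

A, C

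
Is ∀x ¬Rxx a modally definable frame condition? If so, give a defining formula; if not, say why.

Not definable by any modal formula

Any modally definable frame class is closed under surjective bounded morphisms.
The 4-cycle (worlds s,t,u,v with s→t→u→v→s) is irreflexive, and the map sending every world to a single reflexive point • is a surjective bounded morphism (forth: every edge maps to (•,•); back: every world has a successor). So any modal formula valid on the 4-cycle is also valid on the reflexive point, which is not irreflexive.
Hence irreflexivity is not modally definable.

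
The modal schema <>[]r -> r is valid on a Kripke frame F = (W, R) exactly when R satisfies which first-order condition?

This is a form of the B axiom.
It corresponds to symmetry: forall x forall y (Rxy -> Ryx).

Symmetry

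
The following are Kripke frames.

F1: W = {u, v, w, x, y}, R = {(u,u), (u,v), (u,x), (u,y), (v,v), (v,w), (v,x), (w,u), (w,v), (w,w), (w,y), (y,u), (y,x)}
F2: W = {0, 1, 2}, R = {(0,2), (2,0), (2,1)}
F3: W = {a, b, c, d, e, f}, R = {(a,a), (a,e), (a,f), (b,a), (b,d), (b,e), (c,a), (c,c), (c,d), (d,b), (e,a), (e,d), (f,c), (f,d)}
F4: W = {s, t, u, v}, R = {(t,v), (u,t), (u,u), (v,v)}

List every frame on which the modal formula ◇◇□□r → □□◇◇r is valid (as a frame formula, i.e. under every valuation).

F3, F4

The schema corresponds to a generalized confluence (Geach) condition: ∀x ∀y ∀z ((xR²y ∧ xR²z) → ∃w (yR²w ∧ zR²w)).
F1: fails — uR²u, uR²x but no t with uR²t and xR²t.
F2: fails — 0R²0, 0R²1 but no w with 0R²w and 1R²w.
F3: ✓.
F4: ✓.
Valid on: F3, F4.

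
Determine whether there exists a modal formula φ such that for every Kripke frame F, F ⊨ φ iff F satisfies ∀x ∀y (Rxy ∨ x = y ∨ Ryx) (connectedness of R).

Any modally definable frame class is closed under disjoint unions.
Take 3 disjoint single-world reflexive frames: each is trivially connected, but their disjoint union has 3 worlds with no edge between distinct components, so it is not connected.
Hence connectedness of R is not modally definable.

No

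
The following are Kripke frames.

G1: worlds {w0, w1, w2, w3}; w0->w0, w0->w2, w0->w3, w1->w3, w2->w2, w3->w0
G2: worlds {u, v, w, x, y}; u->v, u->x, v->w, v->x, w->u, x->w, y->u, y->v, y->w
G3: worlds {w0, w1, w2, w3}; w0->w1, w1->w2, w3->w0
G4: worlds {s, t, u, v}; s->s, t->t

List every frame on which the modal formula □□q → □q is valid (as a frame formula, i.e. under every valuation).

This is the axiom for density; its first-order frame correspondent is ∀x ∀y (Rxy → ∃z (Rxz ∧ Rzy)).
G1: fails — Rw1w3 but no z with Rw1z and Rzw3.
G2: fails — Ruv but no z with Ruz and Rzv.
G3: fails — Rw1w2 but no z with Rw1z and Rzw2.
G4: satisfies the condition.
Valid on: G4.

G4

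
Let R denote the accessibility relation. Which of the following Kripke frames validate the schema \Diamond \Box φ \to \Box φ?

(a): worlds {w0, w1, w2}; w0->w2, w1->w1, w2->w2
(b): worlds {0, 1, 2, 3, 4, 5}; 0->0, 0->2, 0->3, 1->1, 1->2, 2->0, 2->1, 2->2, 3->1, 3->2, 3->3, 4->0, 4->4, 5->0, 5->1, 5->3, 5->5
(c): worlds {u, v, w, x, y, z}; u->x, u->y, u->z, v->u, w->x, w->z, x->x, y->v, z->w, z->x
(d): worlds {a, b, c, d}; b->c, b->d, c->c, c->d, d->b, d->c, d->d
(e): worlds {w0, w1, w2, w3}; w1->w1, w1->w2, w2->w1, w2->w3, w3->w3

This is the axiom for the Euclidean property; its first-order frame correspondent is \forall x \forall y \forall z (Rxy \wedge Rxz \to Ryz).
(a): holds.
(b): fails — R02 and R03 but not R23.
(c): fails — Ruz and Ruz but not Rzz.
(d): fails — Rdc and Rdb but not Rcb.
(e): fails — Rw1w2 and Rw1w2 but not Rw2w2.

(a)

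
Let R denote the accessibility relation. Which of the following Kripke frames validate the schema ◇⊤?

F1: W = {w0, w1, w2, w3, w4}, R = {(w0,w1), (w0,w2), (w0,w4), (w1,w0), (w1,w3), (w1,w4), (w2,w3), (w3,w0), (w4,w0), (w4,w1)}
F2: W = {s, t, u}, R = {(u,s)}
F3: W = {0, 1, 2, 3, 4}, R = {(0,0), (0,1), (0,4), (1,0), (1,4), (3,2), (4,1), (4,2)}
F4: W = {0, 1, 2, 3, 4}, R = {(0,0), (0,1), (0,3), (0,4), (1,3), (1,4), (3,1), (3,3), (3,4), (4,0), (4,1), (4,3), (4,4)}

F1

This is the axiom for seriality; its first-order frame correspondent is ∀x ∃y Rxy.
F1: holds.
F2: fails — world s has no successor.
F3: fails — world 2 has no successor.
F4: fails — world 2 has no successor.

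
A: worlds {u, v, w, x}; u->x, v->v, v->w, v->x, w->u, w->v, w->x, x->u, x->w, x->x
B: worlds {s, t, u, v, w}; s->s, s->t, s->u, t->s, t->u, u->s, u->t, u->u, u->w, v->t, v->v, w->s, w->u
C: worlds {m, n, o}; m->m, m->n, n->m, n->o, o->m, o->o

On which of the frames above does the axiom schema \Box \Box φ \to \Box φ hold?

This is the axiom for density; its first-order frame correspondent is \forall x \forall y (Rxy \to \exists z (Rxz \wedge Rzy)).
A: ✓.
B: ✓.
C: ✓.
Valid on: A, B, C.

A, B, C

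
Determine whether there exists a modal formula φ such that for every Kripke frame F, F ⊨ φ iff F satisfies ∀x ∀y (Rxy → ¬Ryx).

If a class were modally definable it would be closed under surjective bounded morphisms (Goldblatt–Thomason).
The 3-cycle (worlds 0,1,2 with 0→1→2→0) is asymmetric. Mapping every world to a single reflexive point • is a surjective bounded morphism, and the reflexive point is not asymmetric (R•• but asymmetry requires ¬R••).
Hence asymmetry is not modally definable.

Not modally definable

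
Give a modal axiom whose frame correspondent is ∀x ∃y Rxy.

The condition is seriality. The D schema □s → ◇s defines it.
Suppose □s→◇s is valid. At any x set V(s)=W. Then □s at x, so ◇s at x, so x has a successor.

□s → ◇s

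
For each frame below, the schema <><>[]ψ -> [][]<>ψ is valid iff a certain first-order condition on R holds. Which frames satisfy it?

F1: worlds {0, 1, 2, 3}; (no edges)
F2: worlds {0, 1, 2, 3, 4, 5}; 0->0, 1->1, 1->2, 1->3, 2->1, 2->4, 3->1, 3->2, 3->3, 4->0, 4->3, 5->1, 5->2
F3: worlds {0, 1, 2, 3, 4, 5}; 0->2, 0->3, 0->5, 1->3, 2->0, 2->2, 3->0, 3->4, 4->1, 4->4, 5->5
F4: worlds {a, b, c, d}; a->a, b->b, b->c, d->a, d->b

F1

This is the axiom for a generalized confluence (Geach) condition; its first-order frame correspondent is forall x forall y forall z ((x R^2 y & x R^2 z) -> exists w (yRw & zRw)).
F1: satisfies the condition.
F2: fails — 1R²2, 1R²4 but no w with 2Rw and 4Rw.
F3: fails — 0R²0, 0R²4 but no w with 0Rw and 4Rw.
F4: fails — bR²b, bR²c but no w with bRw and cRw.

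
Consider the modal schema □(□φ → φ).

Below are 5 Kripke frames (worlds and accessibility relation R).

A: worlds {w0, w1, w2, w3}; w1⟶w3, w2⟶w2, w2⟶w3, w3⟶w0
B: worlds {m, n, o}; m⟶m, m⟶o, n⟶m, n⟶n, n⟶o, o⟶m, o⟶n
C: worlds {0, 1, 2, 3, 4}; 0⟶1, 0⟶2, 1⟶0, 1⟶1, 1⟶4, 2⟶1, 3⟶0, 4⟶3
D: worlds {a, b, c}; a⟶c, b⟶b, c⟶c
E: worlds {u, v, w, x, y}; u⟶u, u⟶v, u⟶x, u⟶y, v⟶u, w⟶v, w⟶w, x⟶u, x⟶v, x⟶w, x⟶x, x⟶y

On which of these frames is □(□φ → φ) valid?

D

Frame correspondent (Sahlqvist): ∀x ∀y (Rxy → Ryy) — i.e. shift-reflexivity.
A: fails — Rw3w0 but not Rw0w0.
B: fails — Rno but not Roo.
C: fails — R10 but not R00.
D: ✓.
E: fails — Ruv but not Rvv.
Valid on: D.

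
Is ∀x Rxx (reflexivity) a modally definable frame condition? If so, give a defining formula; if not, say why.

The condition is reflexivity. A defining modal formula is □p → p.
Suppose □p→p is valid. At any x set V(p)={w : Rxw}. Then □p holds at x, so p holds at x, i.e. Rxx.

Yes — defined by □p → p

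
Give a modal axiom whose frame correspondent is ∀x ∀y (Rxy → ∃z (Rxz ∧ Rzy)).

A defining formula is □□s → □s (the C4 axiom).
Suppose □□s→□s is valid. Take Rxy and set V(s)={w : xR²w}. Then □□s at x, so □s at x, so s at y, i.e. ∃z(Rxz∧Rzy).

□□s → □s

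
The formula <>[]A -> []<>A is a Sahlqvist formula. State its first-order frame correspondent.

This schema is the .2 axiom.
It corresponds to convergence: forall x forall y forall z (Rxy & Rxz -> exists w (Ryw & Rzw)).

Convergence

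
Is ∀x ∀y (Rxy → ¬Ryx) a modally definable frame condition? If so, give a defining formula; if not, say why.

If a class were modally definable it would be closed under surjective bounded morphisms (Goldblatt–Thomason).
The 5-cycle (worlds 0,1,2,3,4 with 0→1→2→3→4→0) is asymmetric. Mapping every world to a single reflexive point • is a surjective bounded morphism, and the reflexive point is not asymmetric (R•• but asymmetry requires ¬R••).
So the class is not modally definable.

No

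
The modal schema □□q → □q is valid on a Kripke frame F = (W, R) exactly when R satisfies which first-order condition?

Suppose □□q→□q is valid. Take Rxy and set V(q)={w : xR²w}. Then □□q at x, so □q at x, so q at y, i.e. ∃z(Rxz∧Rzy).

density: ∀x ∀y (Rxy → ∃z (Rxz ∧ Rzy))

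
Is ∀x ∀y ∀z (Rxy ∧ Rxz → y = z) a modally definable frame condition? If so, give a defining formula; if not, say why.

Yes — defined by ◇p → □p

The condition is partial functionality. A defining modal formula is ◇p → □p.
Suppose ◇p→□p is valid. Take Rxy, Rxz and set V(p)={y}. Then ◇p at x, so □p at x, so p at z, i.e. z=y.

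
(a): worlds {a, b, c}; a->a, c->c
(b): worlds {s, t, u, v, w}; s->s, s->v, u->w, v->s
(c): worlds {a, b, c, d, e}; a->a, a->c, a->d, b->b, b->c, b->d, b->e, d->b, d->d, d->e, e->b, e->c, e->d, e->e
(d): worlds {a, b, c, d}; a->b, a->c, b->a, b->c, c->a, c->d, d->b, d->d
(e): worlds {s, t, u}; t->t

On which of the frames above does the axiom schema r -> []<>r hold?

(a), (e)

The schema corresponds to symmetry: forall x forall y (Rxy -> Ryx).
(a): condition met.
(b): fails — Ruw but not Rwu.
(c): fails — Rbc but not Rcb.
(d): fails — Rbc but not Rcb.
(e): condition met.
Valid on: (a), (e).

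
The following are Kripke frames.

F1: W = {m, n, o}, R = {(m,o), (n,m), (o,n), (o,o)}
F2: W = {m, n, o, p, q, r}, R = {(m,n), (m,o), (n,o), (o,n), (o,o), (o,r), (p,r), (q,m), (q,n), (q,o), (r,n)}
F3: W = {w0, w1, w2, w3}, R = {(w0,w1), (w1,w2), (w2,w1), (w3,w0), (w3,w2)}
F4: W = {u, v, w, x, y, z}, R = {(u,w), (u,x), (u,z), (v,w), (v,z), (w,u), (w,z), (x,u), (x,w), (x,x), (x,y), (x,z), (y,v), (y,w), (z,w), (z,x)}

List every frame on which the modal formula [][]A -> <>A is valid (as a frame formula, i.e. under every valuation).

The schema corresponds to a generalized confluence (Geach) condition: forall x exists w (x R^2 w & xRw).
F1: fails — at n but no w with nR²w and nRw.
F2: fails — at p but no w with pR²w and pRw.
F3: fails — at w0 but no w with w0R²w and w0Rw.
F4: ✓.

F4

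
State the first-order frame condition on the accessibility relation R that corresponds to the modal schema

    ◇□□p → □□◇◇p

This is a Sahlqvist (Geach-type) schema ◇^1□^2p → □^2◇^2p.
Minimal-valuation argument: fix x; take any y with xR^1y and any z with xR^2z. Set V(p) to the set of worlds R-reachable from y in exactly 2 steps. Then □^2p holds at y, so the antecedent holds at x; validity forces ◇^2p at z, giving a w with zR^2w and yR^2w.
First-order correspondent: ∀x ∀y ∀z ((xRy ∧ xR²z) → ∃w (yR²w ∧ zR²w)).

∀x ∀y ∀z ((xRy ∧ xR²z) → ∃w (yR²w ∧ zR²w))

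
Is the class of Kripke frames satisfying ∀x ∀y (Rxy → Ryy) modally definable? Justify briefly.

Definable; □(□q → q) defines it

Yes: it is shift-reflexivity, defined by the T□ schema □(□q → q).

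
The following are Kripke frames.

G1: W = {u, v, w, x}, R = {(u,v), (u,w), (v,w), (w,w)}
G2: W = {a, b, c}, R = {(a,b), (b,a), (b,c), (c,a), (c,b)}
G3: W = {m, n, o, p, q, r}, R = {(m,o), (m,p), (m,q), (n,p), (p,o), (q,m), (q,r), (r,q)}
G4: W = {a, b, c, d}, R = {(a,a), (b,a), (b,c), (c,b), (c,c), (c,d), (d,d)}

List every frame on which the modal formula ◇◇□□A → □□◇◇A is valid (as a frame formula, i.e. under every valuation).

G1, G2

The schema corresponds to a generalized confluence (Geach) condition: ∀x ∀y ∀z ((xR²y ∧ xR²z) → ∃w (yR²w ∧ zR²w)).
G1: satisfies the condition.
G2: satisfies the condition.
G3: fails — mR²m, mR²o but no w with mR²w and oR²w.
G4: fails — bR²a, bR²d but no w with aR²w and dR²w.
Valid on: G1, G2.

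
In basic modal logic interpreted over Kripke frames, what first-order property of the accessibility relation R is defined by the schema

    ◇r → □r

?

partial functionality

This schema is the CD axiom.
Its frame correspondent is partial functionality — ∀x ∀y ∀z (Rxy ∧ Rxz → y = z).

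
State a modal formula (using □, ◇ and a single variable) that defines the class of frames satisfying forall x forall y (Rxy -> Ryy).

□(□s → s)

A defining formula is □(□s → s) (the T□ axiom).
Suppose □(□s→s) is valid. Take Rxy and set V(s)={w : Ryw}. Then at y, □s holds; since □(□s→s) at x, □s→s at y, so s at y, i.e. Ryy.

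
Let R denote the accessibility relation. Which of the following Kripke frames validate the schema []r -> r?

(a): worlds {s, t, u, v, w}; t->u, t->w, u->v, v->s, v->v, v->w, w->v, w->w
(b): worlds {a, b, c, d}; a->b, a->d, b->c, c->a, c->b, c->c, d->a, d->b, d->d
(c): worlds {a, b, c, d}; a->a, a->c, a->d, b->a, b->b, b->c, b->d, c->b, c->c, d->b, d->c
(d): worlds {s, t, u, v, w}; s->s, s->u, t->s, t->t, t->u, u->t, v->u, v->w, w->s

Frame correspondent (Sahlqvist): forall x Rxx — i.e. reflexivity.
(a): fails — world s does not see itself.
(b): fails — world a does not see itself.
(c): fails — world d does not see itself.
(d): fails — world u does not see itself.

none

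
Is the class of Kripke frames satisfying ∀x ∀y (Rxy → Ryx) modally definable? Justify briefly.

This is a Sahlqvist condition; the B axiom p → □◇p defines it.
Suppose p→□◇p is valid. Take Rxy and set V(p)={x}. Then p at x, so □◇p at x, so ◇p at y, so some z with Ryz has p; z=x, i.e. Ryx.

Definable; p → □◇p defines it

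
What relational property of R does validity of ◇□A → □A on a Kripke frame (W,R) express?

This schema is equivalent to the 5 axiom ◇A → □◇A.
Its frame correspondent is the Euclidean property — ∀x ∀y ∀z (Rxy ∧ Rxz → Ryz).

the Euclidean property: ∀x ∀y ∀z (Rxy ∧ Rxz → Ryz)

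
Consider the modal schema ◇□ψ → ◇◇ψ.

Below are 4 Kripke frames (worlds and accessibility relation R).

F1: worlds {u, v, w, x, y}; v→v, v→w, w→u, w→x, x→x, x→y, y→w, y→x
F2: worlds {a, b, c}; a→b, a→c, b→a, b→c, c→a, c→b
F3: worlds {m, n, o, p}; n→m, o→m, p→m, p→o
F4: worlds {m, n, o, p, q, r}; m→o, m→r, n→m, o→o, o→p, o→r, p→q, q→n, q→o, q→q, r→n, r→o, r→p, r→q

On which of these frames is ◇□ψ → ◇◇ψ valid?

The schema corresponds to a generalized confluence (Geach) condition: ∀x ∀y (xRy → ∃w (yRw ∧ xR²w)).
F1: fails — wRu but no t with uRt and wR²t.
F2: condition met.
F3: fails — nRm but no w with mRw and nR²w.
F4: condition met.
Valid on: F2, F4.

F2, F4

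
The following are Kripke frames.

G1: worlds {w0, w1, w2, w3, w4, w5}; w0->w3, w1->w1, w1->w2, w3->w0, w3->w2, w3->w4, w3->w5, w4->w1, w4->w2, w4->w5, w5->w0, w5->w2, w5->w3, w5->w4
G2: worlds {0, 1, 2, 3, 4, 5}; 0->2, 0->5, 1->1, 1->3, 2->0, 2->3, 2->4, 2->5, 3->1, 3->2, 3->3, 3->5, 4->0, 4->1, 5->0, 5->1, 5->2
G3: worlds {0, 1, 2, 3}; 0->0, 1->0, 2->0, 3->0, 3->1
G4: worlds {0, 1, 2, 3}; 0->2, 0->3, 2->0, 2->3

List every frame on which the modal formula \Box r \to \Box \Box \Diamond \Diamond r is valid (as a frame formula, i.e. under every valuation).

Frame correspondent (Sahlqvist): \forall x \forall z (x R^2 z \to \exists w (xRw \wedge z R^2 w)) — i.e. a generalized confluence (Geach) condition.
G1: fails — w0R²w0 but no w with w0Rw and w0R²w.
G2: satisfies the condition.
G3: satisfies the condition.
G4: fails — 0R²3 but no w with 0Rw and 3R²w.

G2, G3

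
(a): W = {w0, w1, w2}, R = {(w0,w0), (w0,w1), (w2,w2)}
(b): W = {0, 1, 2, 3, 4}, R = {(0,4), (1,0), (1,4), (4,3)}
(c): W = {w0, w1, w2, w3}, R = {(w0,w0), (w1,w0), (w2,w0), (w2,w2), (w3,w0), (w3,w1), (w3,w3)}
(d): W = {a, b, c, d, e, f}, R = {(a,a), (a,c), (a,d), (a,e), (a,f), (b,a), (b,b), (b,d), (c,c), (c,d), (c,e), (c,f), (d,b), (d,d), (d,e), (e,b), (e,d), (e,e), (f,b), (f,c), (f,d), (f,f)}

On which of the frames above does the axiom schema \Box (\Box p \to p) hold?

(d)

The schema corresponds to shift-reflexivity: \forall x \forall y (Rxy \to Ryy).
(a): fails — Rw0w1 but not Rw1w1.
(b): fails — R43 but not R33.
(c): fails — Rw3w1 but not Rw1w1.
(d): condition met.
Valid on: (d).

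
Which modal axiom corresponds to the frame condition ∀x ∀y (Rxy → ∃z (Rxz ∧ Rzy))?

A defining formula is □□s → □s (the C4 axiom).

□□s → □s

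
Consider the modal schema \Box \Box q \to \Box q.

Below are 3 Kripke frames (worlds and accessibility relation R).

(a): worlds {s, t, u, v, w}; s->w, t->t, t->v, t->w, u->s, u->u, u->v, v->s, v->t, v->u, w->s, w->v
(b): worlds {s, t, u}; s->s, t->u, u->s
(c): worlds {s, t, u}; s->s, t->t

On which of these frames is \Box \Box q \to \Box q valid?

The schema corresponds to density: \forall x \forall y (Rxy \to \exists z (Rxz \wedge Rzy)).
(a): fails — Rsw but no z with Rsz and Rzw.
(b): fails — Rtu but no z with Rtz and Rzu.
(c): condition met.
Valid on: (c).

(c)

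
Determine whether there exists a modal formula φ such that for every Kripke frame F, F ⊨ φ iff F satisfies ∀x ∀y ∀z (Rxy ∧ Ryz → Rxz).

Definable; □q → □□q defines it

Yes: it is transitivity, defined by the 4 schema □q → □□q.
Suppose □q→□□q is valid. Take Rxy, Ryz and set V(q)={w : Rxw}. Then □q at x, so □□q at x, so □q at y, so q at z, i.e. Rxz.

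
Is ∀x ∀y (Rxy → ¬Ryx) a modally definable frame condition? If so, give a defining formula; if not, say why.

If a class were modally definable it would be closed under surjective bounded morphisms (Goldblatt–Thomason).
The 5-cycle (worlds s,t,u,v,w with s→t→u→v→w→s) is asymmetric. Mapping every world to a single reflexive point • is a surjective bounded morphism, and the reflexive point is not asymmetric (R•• but asymmetry requires ¬R••).
So no modal formula (or set of formulas) defines exactly the asymmetric frames.

Not modally definable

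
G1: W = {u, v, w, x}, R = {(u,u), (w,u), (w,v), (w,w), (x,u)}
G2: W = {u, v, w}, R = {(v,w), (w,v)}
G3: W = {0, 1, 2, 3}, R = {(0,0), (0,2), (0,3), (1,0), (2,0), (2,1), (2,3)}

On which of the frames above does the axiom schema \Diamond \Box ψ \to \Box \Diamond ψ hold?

Frame correspondent (Sahlqvist): \forall x \forall y \forall z (Rxy \wedge Rxz \to \exists w (Ryw \wedge Rzw)) — i.e. convergence.
G1: fails — Rww and Rwv but w and v have no common successor.
G2: satisfies the condition.
G3: fails — R00 and R03 but 0 and 3 have no common successor.

G2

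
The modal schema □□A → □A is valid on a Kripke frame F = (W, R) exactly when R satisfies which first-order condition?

Suppose □□A→□A is valid. Take Rxy and set V(A)={w : xR²w}. Then □□A at x, so □A at x, so A at y, i.e. ∃z(Rxz∧Rzy).
The converse is a direct semantic check.
Frame condition: ∀x ∀y (Rxy → ∃z (Rxz ∧ Rzy)).

density: ∀x ∀y (Rxy → ∃z (Rxz ∧ Rzy))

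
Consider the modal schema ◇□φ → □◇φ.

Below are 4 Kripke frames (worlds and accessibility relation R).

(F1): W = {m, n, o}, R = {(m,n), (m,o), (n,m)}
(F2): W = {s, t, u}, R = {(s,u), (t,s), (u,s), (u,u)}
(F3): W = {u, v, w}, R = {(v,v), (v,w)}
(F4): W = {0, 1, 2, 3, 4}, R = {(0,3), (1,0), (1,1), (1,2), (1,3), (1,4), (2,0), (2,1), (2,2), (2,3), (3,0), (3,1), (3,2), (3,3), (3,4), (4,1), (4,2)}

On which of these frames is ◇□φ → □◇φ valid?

This is the axiom for convergence; its first-order frame correspondent is ∀x ∀y ∀z (Rxy ∧ Rxz → ∃w (Ryw ∧ Rzw)).
(F1): fails — Rmo and Rmo but o and o have no common successor.
(F2): condition met.
(F3): fails — Rvv and Rvw but v and w have no common successor.
(F4): fails — R10 and R14 but 0 and 4 have no common successor.
Valid on: (F2).

(F2)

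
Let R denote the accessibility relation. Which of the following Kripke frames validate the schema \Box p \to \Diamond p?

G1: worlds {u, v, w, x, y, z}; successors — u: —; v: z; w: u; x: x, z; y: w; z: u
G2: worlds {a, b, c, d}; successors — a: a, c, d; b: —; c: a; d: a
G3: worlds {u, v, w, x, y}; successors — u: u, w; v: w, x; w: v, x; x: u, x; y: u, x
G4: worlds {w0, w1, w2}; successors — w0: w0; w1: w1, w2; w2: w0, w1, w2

Frame correspondent (Sahlqvist): \forall x \exists y Rxy — i.e. seriality.
G1: fails — world u has no successor.
G2: fails — world b has no successor.
G3: holds.
G4: holds.

G3, G4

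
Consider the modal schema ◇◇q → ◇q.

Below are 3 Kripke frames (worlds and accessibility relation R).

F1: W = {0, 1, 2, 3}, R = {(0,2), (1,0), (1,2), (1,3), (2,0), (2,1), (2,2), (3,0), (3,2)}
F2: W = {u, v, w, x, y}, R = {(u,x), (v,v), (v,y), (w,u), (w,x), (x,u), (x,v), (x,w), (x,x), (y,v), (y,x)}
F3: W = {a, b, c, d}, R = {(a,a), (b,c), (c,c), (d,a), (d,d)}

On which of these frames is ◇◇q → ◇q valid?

F3

This is the axiom for transitivity; its first-order frame correspondent is ∀x ∀y ∀z (Rxy ∧ Ryz → Rxz).
F1: fails — R32 and R21 but not R31.
F2: fails — Ryx and Rxw but not Ryw.
F3: ✓.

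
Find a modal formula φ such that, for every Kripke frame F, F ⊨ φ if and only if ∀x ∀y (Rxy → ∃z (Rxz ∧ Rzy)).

The condition is density. The C4 schema □□ψ → □ψ defines it.
Suppose □□ψ→□ψ is valid. Take Rxy and set V(ψ)={w : xR²w}. Then □□ψ at x, so □ψ at x, so ψ at y, i.e. ∃z(Rxz∧Rzy).

□□ψ → □ψ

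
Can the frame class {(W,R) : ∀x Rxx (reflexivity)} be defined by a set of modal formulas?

Yes: it is reflexivity, defined by the T schema □r → r.
Suppose □r→r is valid. At any x set V(r)={w : Rxw}. Then □r holds at x, so r holds at x, i.e. Rxx.

Yes, by □r → r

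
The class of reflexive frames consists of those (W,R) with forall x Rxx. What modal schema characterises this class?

A defining formula is □r → r (the T axiom).
Suppose □r→r is valid. At any x set V(r)={w : Rxw}. Then □r holds at x, so r holds at x, i.e. Rxx.

□r → r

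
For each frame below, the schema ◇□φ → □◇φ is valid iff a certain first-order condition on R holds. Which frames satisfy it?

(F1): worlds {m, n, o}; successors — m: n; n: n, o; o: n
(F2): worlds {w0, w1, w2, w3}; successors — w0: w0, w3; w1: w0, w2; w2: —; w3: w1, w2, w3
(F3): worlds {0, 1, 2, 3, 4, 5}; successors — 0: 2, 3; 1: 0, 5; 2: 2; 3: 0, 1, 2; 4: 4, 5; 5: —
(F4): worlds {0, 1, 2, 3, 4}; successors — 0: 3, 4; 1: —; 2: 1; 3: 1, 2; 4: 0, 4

The schema corresponds to convergence: ∀x ∀y ∀z (Rxy ∧ Rxz → ∃w (Ryw ∧ Rzw)).
(F1): satisfies the condition.
(F2): fails — Rw1w2 and Rw1w2 but w2 and w2 have no common successor.
(F3): fails — R10 and R15 but 0 and 5 have no common successor.
(F4): fails — R04 and R03 but 4 and 3 have no common successor.
Valid on: (F1).

(F1)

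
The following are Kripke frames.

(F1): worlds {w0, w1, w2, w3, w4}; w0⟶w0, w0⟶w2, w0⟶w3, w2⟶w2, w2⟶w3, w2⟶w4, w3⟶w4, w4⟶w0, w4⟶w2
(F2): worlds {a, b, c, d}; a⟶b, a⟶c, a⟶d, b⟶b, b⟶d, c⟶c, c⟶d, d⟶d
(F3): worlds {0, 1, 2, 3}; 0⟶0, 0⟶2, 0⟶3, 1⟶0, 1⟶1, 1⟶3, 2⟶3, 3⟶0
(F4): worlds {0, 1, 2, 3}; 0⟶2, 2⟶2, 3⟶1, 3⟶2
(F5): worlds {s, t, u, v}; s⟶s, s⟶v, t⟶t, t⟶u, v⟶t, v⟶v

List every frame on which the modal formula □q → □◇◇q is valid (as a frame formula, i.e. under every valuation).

This is the axiom for a generalized confluence (Geach) condition; its first-order frame correspondent is ∀x ∀z (xRz → ∃w (xRw ∧ zR²w)).
(F1): satisfies the condition.
(F2): satisfies the condition.
(F3): satisfies the condition.
(F4): fails — 3R1 but no w with 3Rw and 1R²w.
(F5): fails — tRu but no w with tRw and uR²w.
Valid on: (F1), (F2), (F3).

(F1), (F2), (F3)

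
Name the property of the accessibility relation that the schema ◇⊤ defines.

seriality: ∀x ∃y Rxy

This is a form of the D axiom.
Its frame correspondent is seriality — ∀x ∃y Rxy.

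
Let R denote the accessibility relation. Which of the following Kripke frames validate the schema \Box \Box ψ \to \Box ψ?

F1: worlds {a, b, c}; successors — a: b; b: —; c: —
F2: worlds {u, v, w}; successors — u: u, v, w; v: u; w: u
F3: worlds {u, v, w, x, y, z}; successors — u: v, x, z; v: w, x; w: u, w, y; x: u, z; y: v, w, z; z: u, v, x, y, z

Frame correspondent (Sahlqvist): \forall x \forall y (Rxy \to \exists z (Rxz \wedge Rzy)) — i.e. density.
F1: fails — Rab but no z with Raz and Rzb.
F2: ✓.
F3: fails — Rvx but no t with Rvt and Rtx.

F2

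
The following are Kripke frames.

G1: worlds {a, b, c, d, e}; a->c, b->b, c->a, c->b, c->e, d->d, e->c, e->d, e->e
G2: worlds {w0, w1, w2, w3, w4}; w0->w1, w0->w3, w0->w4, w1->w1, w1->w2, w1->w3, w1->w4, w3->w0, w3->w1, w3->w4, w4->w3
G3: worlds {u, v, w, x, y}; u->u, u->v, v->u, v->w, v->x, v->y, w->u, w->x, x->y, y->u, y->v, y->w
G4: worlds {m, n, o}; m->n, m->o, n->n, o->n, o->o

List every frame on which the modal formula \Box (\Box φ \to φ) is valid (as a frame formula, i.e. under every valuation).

Frame correspondent (Sahlqvist): \forall x \forall y (Rxy \to Ryy) — i.e. shift-reflexivity.
G1: fails — Rec but not Rcc.
G2: fails — Rw1w2 but not Rw2w2.
G3: fails — Ruv but not Rvv.
G4: ✓.
Valid on: G4.

G4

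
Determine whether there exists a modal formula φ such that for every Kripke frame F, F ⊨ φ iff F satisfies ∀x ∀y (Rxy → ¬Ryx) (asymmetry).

No — not modally definable

If a class were modally definable it would be closed under surjective bounded morphisms (Goldblatt–Thomason).
The 5-cycle (worlds a,b,c,d,e with a→b→c→d→e→a) is asymmetric. Mapping every world to a single reflexive point • is a surjective bounded morphism, and the reflexive point is not asymmetric (R•• but asymmetry requires ¬R••).
So no modal formula (or set of formulas) defines exactly the asymmetric frames.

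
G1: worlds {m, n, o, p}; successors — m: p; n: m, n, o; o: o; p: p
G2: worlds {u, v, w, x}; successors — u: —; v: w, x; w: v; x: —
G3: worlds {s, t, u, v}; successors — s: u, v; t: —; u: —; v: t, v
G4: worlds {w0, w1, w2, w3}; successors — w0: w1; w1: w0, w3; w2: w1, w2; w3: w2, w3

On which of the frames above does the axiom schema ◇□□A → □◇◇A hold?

G4

Frame correspondent (Sahlqvist): ∀x ∀y ∀z ((xRy ∧ xRz) → ∃w (yR²w ∧ zR²w)) — i.e. a generalized confluence (Geach) condition.
G1: fails — nRm, nRo but no w with mR²w and oR²w.
G2: fails — vRw, vRx but no t with wR²t and xR²t.
G3: fails — sRu, sRu but no w with uR²w and uR²w.
G4: holds.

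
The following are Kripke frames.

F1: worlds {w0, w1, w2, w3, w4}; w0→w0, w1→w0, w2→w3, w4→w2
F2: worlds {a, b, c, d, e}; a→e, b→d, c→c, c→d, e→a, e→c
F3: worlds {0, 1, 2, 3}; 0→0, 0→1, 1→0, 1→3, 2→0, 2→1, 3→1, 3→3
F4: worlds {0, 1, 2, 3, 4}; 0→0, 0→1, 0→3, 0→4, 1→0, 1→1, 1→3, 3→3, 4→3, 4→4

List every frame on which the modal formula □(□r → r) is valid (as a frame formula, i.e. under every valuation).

This is the axiom for shift-reflexivity; its first-order frame correspondent is ∀x ∀y (Rxy → Ryy).
F1: fails — Rw4w2 but not Rw2w2.
F2: fails — Rcd but not Rdd.
F3: fails — R31 but not R11.
F4: condition met.
Valid on: F4.

F4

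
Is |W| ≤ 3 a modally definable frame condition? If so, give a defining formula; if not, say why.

No

Any modally definable frame class is closed under disjoint unions.
Any modal formula valid on each of 4 disjoint one-world frames is valid on their disjoint union (validity is preserved under disjoint unions). Each one-world frame has |W|=1≤3, but the union has |W|=4.
So the class is not modally definable.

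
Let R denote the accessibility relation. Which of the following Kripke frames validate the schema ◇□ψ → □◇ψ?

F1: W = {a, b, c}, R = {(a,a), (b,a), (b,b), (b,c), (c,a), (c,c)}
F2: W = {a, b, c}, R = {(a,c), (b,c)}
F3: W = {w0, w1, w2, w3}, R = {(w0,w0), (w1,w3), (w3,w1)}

This is the axiom for convergence; its first-order frame correspondent is ∀x ∀y ∀z (Rxy ∧ Rxz → ∃w (Ryw ∧ Rzw)).
F1: holds.
F2: fails — Rac and Rac but c and c have no common successor.
F3: holds.
Valid on: F1, F3.

F1, F3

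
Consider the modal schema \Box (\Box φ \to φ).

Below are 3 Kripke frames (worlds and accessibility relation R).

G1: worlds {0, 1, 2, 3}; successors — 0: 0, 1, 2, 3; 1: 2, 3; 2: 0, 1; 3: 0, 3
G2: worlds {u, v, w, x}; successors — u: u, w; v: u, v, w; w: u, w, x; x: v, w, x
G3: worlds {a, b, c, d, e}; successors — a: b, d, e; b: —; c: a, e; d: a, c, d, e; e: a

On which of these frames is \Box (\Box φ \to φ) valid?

The schema corresponds to shift-reflexivity: \forall x \forall y (Rxy \to Ryy).
G1: fails — R02 but not R22.
G2: holds.
G3: fails — Rdc but not Rcc.
Valid on: G2.

G2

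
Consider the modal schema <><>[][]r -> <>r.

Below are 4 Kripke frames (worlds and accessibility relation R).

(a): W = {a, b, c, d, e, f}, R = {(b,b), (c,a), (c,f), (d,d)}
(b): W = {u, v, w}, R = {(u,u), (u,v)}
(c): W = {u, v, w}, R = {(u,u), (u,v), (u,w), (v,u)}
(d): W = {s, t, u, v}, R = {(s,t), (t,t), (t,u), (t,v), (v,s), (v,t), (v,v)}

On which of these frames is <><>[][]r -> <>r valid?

(a)

This is the axiom for a generalized confluence (Geach) condition; its first-order frame correspondent is forall x forall y (x R^2 y -> exists w (y R^2 w & xRw)).
(a): satisfies the condition.
(b): fails — uR²v but no t with vR²t and uRt.
(c): fails — uR²w but no t with wR²t and uRt.
(d): fails — sR²u but no w with uR²w and sRw.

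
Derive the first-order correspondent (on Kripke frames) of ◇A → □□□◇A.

∀x ∀y ∀z ((xRy ∧ xR³z) → ∃w (y = w ∧ zRw))

This is a Sahlqvist (Geach-type) schema ◇^1□^0A → □^3◇^1A.
Minimal-valuation argument: fix x; take any y with xR^1y and any z with xR^3z. Set V(A) to the set of worlds R-reachable from y in exactly 0 steps. Then □^0A holds at y, so the antecedent holds at x; validity forces ◇^1A at z, giving a w with zR^1w and yR^0w.
First-order correspondent: ∀x ∀y ∀z ((xRy ∧ xR³z) → ∃w (y = w ∧ zRw)).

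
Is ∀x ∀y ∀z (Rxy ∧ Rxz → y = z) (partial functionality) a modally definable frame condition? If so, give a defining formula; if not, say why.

The condition is partial functionality. A defining modal formula is ◇r → □r.

Yes — defined by ◇r → □r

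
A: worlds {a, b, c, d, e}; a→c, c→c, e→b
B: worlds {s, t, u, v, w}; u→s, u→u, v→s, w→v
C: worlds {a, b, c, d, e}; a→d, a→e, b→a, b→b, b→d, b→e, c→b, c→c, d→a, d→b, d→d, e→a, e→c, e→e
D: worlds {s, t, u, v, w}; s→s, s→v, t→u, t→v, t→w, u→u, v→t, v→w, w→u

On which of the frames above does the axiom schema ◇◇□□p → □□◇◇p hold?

A, C

The schema corresponds to a generalized confluence (Geach) condition: ∀x ∀y ∀z ((xR²y ∧ xR²z) → ∃w (yR²w ∧ zR²w)).
A: satisfies the condition.
B: fails — uR²s, uR²s but no w* with sR²w* and sR²w*.
C: satisfies the condition.
D: fails — sR²s, sR²w but no w* with sR²w* and wR²w*.
Valid on: A, C.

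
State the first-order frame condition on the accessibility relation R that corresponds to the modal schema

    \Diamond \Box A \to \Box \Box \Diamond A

\forall x \forall y \forall z ((xRy \wedge x R^2 z) \to \exists w (yRw \wedge zRw))

This is a Sahlqvist (Geach-type) schema ◇^1□^1A → □^2◇^1A.
First-order correspondent: \forall x \forall y \forall z ((xRy \wedge x R^2 z) \to \exists w (yRw \wedge zRw)).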